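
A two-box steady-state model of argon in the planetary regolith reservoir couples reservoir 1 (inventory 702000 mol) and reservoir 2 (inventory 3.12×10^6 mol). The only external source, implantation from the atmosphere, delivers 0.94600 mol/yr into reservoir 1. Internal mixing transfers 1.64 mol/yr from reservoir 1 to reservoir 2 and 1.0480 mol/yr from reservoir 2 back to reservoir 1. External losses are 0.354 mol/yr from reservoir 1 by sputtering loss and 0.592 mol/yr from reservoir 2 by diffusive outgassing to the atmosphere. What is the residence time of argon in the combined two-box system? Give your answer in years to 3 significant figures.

Treat the two boxes together as one reservoir: the mixing fluxes between them are internal recycling, so τ = ΣM / Σ(external losses).
M_total = 702000 + 3.12×10^6 = 3.8220×10^6 mol.
ΣF_external_out = 0.354 + 0.592 = 0.94600 mol/yr.
τ = M_total / ΣF_ext = 3.8220×10^6 / 0.94600 = 4.040×10^6 yr.

4.04×10^6 yr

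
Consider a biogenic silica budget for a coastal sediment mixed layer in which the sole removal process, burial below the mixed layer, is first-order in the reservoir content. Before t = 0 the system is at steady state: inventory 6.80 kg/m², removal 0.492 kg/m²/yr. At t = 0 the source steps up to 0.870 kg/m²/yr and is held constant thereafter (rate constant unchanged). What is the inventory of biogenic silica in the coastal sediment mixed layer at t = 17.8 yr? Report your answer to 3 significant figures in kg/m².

τ = M₀/F₀ = 6.80/0.492 = 13.82 yr; rate constant k = 1/τ.
New steady state M_∞ = F₁/k = F₁·τ = 0.870 × 13.82 = 12.024 kg/m².
M(t) = M_∞ + (M₀ − M_∞)·e^(−t/τ); t/τ = 17.8/13.82 = 1.288, so e^(−t/τ) = 0.2759.
M(t) = 12.024 − 5.224 × 0.2759 = 10.583 kg/m².

10.6 kg/m²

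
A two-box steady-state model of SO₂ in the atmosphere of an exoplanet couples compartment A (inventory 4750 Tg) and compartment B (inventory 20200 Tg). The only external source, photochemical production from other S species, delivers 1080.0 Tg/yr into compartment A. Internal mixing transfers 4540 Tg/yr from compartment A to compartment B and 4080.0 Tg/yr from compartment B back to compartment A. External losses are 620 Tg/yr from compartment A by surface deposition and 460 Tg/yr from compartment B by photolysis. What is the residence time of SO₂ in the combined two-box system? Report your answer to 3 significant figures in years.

23.1 yr

Residence time in the combined system uses the total inventory and the total *external* removal — internal exchanges between the two boxes cancel.
M_total = 4750 + 20200 = 24950 Tg.
ΣF_external_out = 620 + 460 = 1080.0 Tg/yr.
τ = M_total / ΣF_ext = 24950 / 1080.0 = 23.10 yr.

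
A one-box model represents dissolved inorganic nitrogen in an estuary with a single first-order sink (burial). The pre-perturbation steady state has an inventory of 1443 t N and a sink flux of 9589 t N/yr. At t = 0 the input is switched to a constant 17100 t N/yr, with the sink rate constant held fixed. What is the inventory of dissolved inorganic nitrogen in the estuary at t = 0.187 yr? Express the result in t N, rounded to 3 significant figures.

The sink rate constant is k = F₀/M₀ = 9589/1443 = 6.645 yr⁻¹.
Solving dM/dt = F₁ − kM with M(0) = M₀ gives M(t) = F₁/k + (M₀ − F₁/k)·e^(−kt).
F₁/k = 17100/6.645 = 2573.3 t N; kt = 6.645 × 0.187 = 1.243, e^(−kt) = 0.2886.
M(0.187) = 2573.3 + (1443 − 2573.3) × 0.2886 = 2573.3 − 326.2 = 2247.1 t N.

2250 t N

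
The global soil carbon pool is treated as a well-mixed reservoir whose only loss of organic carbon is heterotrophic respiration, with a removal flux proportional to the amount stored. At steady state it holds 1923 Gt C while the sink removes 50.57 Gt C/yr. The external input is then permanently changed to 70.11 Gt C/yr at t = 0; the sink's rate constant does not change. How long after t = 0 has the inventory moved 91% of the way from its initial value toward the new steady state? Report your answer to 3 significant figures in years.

91.6 yr

τ = M₀/F₀ = 1923/50.57 = 38.03 yr.
The remaining gap fraction is e^(−t/τ); 91% covered ⇒ e^(−t/τ) = 0.0900.
t = −τ ln(0.0900) = 38.03 × 2.408 = 91.57 yr.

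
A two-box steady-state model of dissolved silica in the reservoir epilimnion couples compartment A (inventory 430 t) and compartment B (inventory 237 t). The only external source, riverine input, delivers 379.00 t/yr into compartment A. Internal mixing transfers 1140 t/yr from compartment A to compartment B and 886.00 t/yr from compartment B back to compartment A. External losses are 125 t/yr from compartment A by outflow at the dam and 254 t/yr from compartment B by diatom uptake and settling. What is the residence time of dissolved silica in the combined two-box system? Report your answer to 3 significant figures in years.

Treat the two boxes together as one reservoir: the mixing fluxes between them are internal recycling, so τ = ΣM / Σ(external losses).
M_total = 430 + 237 = 667.00 t.
ΣF_external_out = 125 + 254 = 379.00 t/yr.
τ = M_total / ΣF_ext = 667.00 / 379.00 = 1.760 yr.

1.76 yr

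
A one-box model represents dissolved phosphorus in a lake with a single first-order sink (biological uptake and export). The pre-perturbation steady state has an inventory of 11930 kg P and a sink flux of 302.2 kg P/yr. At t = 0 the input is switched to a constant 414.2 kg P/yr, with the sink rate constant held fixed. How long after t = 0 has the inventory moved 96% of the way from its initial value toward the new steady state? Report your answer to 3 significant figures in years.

τ = M₀/F₀ = 11930/302.2 = 39.48 yr.
The remaining gap fraction is e^(−t/τ); 96% covered ⇒ e^(−t/τ) = 0.0400.
t = −τ ln(0.0400) = 39.48 × 3.219 = 127.1 yr.

127 yr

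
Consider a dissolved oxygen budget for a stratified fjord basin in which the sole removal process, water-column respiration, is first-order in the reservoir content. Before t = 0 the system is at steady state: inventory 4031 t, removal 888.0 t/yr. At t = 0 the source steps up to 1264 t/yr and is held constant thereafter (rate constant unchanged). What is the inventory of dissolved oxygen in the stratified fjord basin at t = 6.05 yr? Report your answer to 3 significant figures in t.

5290 t

Residence time τ = M₀/F₀ = 4.539 yr. The eventual steady state is M_∞ = M₀·(F₁/F₀) = 4031 × 1264/888.0 = 5737.8 t.
The anomaly ΔM(t) = M(t) − M_∞ decays as ΔM₀·e^(−t/τ) with ΔM₀ = 4031 − 5737.8 = −1707 t.
At t = 6.05 yr, e^(−t/τ) = e^(−1.333) = 0.2637, so ΔM = −450.2 t and M = 5737.8 − 450.2 = 5287.7 t.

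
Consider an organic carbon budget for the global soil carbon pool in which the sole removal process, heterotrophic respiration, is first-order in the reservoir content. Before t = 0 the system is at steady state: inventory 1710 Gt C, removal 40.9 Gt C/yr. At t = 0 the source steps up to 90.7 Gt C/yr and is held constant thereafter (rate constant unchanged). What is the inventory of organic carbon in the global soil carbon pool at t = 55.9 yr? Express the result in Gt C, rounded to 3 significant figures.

Residence time τ = M₀/F₀ = 41.81 yr. The eventual steady state is M_∞ = M₀·(F₁/F₀) = 1710 × 90.7/40.9 = 3792.1 Gt C.
The anomaly ΔM(t) = M(t) − M_∞ decays as ΔM₀·e^(−t/τ) with ΔM₀ = 1710 − 3792.1 = −2082 Gt C.
At t = 55.9 yr, e^(−t/τ) = e^(−1.337) = 0.2626, so ΔM = −546.8 Gt C and M = 3792.1 − 546.8 = 3245.3 Gt C.

3250 Gt C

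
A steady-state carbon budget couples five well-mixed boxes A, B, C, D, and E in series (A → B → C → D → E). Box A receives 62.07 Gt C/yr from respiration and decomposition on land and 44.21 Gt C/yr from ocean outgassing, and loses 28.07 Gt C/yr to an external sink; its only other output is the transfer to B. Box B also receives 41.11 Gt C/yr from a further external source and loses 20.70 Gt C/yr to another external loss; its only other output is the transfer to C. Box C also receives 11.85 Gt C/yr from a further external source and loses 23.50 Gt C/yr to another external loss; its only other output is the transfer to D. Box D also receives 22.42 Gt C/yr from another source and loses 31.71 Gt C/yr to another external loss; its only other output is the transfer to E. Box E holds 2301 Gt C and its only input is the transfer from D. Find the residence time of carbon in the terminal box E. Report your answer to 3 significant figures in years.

29.6 yr

Box A: F(A→B) = (62.07 + 44.21) − 28.07 = 78.210 Gt C/yr.
Box B: F(B→C) = (78.210 + 41.11) − 20.70 = 98.620 Gt C/yr.
Box C: F(C→D) = (98.620 + 11.85) − 23.50 = 86.970 Gt C/yr.
Box D: F(D→E) = (86.970 + 22.42) − 31.71 = 77.680 Gt C/yr.
Box E throughput = its input = 77.680 Gt C/yr; τ = 2301 / 77.680 = 29.62 yr.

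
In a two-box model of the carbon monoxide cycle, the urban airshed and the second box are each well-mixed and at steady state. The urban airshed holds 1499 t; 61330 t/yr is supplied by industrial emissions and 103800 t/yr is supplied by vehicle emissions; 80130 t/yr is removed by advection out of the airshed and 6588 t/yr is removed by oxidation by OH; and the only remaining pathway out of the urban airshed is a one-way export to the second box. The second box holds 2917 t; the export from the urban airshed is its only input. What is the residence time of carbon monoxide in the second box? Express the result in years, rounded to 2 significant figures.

Balance the urban airshed: ΣF_in = 61330 + 103800 = 165130 t/yr.
Export to the second box = ΣF_in − (80130 + 6588) = 78412 t/yr.
At steady state the output of the second box equals its input, 78412 t/yr.
τ = M / F = 2917 / 78412 = 0.03720 yr.

0.037 yr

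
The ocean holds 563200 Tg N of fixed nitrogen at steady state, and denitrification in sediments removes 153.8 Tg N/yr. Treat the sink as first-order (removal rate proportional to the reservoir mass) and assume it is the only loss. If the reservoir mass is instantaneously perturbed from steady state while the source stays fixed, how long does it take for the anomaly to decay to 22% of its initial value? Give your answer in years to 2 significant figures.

5500 yr

For a linear reservoir the anomaly decays as exp(−t/τ) with τ = M/F = 563200/153.8 = 3662 yr.
exp(−t/τ) = 0.22 ⇒ t = −τ ln(0.22) = 3662 × 1.514 = 5545 yr.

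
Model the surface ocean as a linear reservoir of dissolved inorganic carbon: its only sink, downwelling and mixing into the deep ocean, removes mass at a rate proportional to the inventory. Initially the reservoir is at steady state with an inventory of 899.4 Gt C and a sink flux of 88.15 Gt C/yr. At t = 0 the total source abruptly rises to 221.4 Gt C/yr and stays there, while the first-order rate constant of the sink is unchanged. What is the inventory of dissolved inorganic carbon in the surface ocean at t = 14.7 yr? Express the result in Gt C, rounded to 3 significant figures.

τ = M₀/F₀ = 899.4/88.15 = 10.20 yr; rate constant k = 1/τ.
New steady state M_∞ = F₁/k = F₁·τ = 221.4 × 10.20 = 2259.0 Gt C.
M(t) = M_∞ + (M₀ − M_∞)·e^(−t/τ); t/τ = 14.7/10.20 = 1.441, so e^(−t/τ) = 0.2368.
M(t) = 2259.0 − 1360 × 0.2368 = 1937.1 Gt C.

1940 Gt C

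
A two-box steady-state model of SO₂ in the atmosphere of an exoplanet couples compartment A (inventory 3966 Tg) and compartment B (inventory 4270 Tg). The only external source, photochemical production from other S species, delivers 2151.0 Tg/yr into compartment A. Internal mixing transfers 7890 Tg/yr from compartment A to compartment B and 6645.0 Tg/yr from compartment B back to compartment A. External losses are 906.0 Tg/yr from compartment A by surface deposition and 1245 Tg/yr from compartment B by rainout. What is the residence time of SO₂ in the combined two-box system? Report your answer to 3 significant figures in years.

3.83 yr

Residence time in the combined system uses the total inventory and the total *external* removal — internal exchanges between the two boxes cancel.
M_total = 3966 + 4270 = 8236.0 Tg.
ΣF_external_out = 906.0 + 1245 = 2151.0 Tg/yr.
τ = M_total / ΣF_ext = 8236.0 / 2151.0 = 3.829 yr.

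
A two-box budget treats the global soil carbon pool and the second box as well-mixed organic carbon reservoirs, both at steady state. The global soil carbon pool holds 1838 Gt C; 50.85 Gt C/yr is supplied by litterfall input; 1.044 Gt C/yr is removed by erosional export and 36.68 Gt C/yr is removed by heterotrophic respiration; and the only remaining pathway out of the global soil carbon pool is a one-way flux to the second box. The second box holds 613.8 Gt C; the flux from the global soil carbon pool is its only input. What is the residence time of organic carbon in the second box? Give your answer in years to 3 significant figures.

46.8 yr

Balance the global soil carbon pool: ΣF_in = 50.850 Gt C/yr.
Flux to the second box = ΣF_in − (1.044 + 36.68) = 13.126 Gt C/yr.
At steady state the output of the second box equals its input, 13.126 Gt C/yr.
τ = M / F = 613.8 / 13.126 = 46.76 yr.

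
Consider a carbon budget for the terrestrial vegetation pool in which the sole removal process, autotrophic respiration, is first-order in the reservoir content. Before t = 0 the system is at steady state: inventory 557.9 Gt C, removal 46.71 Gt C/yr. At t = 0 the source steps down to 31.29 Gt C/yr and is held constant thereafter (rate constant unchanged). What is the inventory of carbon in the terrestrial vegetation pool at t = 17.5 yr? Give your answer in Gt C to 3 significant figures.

τ = M₀/F₀ = 557.9/46.71 = 11.94 yr; rate constant k = 1/τ.
New steady state M_∞ = F₁/k = F₁·τ = 31.29 × 11.94 = 373.72 Gt C.
M(t) = M_∞ + (M₀ − M_∞)·e^(−t/τ); t/τ = 17.5/11.94 = 1.465, so e^(−t/τ) = 0.2310.
M(t) = 373.72 + 184.2 × 0.2310 = 416.28 Gt C.

416 Gt C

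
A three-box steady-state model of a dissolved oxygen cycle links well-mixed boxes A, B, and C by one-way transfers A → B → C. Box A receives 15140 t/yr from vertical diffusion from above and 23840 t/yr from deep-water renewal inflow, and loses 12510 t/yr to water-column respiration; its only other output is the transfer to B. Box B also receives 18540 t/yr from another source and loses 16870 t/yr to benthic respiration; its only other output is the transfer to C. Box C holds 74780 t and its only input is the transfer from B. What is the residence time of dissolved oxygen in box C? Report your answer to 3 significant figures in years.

2.66 yr

Box A: F(A→B) = (15140 + 23840) − 12510 = 26470 t/yr.
Box B: F(B→C) = (26470 + 18540) − 16870 = 28140 t/yr.
Box C throughput = its input = 28140 t/yr; τ = 74780 / 28140 = 2.657 yr.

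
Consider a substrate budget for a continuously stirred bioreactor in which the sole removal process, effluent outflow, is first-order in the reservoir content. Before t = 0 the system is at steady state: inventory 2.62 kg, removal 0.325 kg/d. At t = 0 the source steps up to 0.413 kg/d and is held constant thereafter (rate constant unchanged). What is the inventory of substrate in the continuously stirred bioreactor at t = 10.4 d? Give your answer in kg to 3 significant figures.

3.13 kg

The sink rate constant is k = F₀/M₀ = 0.325/2.62 = 0.1240 d⁻¹.
Solving dM/dt = F₁ − kM with M(0) = M₀ gives M(t) = F₁/k + (M₀ − F₁/k)·e^(−kt).
F₁/k = 0.413/0.1240 = 3.3294 kg; kt = 0.1240 × 10.4 = 1.290, e^(−kt) = 0.2752.
M(10.4) = 3.3294 + (2.62 − 3.3294) × 0.2752 = 3.3294 − 0.1953 = 3.1341 kg.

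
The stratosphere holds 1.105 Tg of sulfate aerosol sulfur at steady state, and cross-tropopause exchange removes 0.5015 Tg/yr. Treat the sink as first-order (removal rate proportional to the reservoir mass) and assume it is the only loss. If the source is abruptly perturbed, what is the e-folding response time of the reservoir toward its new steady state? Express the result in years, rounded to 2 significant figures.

2.2 yr

For a linear reservoir the response time equals the residence time τ = M/F.
τ = 1.105 / 0.5015 = 2.203 yr.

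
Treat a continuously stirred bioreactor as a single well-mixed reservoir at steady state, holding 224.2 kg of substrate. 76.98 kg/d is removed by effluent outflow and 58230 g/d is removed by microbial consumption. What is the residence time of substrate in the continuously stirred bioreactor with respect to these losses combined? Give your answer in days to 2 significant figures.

1.7 d

Convert the microbial consumption flux: 58230 g/d = 58.23 kg/d.
Total removal = 76.98 + 58.23 = 135.21 kg/d.
τ = M / ΣF_out = 224.2 / 135.21 = 1.658 d.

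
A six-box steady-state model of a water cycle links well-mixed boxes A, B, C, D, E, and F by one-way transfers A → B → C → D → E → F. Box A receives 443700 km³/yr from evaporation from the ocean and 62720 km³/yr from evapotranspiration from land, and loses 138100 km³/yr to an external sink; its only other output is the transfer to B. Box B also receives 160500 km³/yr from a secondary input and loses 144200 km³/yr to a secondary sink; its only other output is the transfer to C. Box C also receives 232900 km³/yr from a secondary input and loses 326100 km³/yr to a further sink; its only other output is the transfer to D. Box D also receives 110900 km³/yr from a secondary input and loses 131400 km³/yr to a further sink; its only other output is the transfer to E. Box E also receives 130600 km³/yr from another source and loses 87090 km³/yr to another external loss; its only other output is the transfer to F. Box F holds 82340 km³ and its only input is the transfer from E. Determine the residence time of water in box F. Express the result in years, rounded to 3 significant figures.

Box A: F(A→B) = (443700 + 62720) − 138100 = 368320 km³/yr.
Box B: F(B→C) = (368320 + 160500) − 144200 = 384620 km³/yr.
Box C: F(C→D) = (384620 + 232900) − 326100 = 291420 km³/yr.
Box D: F(D→E) = (291420 + 110900) − 131400 = 270920 km³/yr.
Box E: F(E→F) = (270920 + 130600) − 87090 = 314430 km³/yr.
Box F throughput = its input = 314430 km³/yr; τ = 82340 / 314430 = 0.2619 yr.

0.262 yr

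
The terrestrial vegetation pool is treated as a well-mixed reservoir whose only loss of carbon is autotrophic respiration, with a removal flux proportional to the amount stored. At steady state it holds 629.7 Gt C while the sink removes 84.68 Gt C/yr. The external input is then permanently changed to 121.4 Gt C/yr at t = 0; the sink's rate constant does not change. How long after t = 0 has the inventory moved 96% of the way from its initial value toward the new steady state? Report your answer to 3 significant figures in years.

23.9 yr

τ = M₀/F₀ = 629.7/84.68 = 7.436 yr.
The remaining gap fraction is e^(−t/τ); 96% covered ⇒ e^(−t/τ) = 0.0400.
t = −τ ln(0.0400) = 7.436 × 3.219 = 23.94 yr.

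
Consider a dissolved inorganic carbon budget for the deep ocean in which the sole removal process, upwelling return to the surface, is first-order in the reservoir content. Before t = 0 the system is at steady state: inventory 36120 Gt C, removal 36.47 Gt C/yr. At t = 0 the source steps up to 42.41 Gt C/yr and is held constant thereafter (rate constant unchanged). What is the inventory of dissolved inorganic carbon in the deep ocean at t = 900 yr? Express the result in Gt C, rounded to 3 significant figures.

39600 Gt C

τ = M₀/F₀ = 36120/36.47 = 990.4 yr; rate constant k = 1/τ.
New steady state M_∞ = F₁/k = F₁·τ = 42.41 × 990.4 = 42003 Gt C.
M(t) = M_∞ + (M₀ − M_∞)·e^(−t/τ); t/τ = 900/990.4 = 0.9087, so e^(−t/τ) = 0.4030.
M(t) = 42003 − 5883 × 0.4030 = 39632 Gt C.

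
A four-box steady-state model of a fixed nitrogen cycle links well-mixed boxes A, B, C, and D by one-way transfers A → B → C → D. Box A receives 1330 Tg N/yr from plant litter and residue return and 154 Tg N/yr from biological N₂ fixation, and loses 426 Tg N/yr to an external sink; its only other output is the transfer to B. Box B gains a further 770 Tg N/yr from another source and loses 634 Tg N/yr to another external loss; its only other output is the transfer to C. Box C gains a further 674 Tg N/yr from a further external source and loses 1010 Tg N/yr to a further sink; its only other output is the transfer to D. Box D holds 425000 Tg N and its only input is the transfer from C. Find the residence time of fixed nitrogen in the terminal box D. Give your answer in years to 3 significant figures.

495 yr

Box A: F(A→B) = (1330 + 154) − 426 = 1058.0 Tg N/yr.
Box B: F(B→C) = (1058.0 + 770) − 634 = 1194.0 Tg N/yr.
Box C: F(C→D) = (1194.0 + 674) − 1010 = 858.00 Tg N/yr.
Box D throughput = its input = 858.00 Tg N/yr; τ = 425000 / 858.00 = 495.3 yr.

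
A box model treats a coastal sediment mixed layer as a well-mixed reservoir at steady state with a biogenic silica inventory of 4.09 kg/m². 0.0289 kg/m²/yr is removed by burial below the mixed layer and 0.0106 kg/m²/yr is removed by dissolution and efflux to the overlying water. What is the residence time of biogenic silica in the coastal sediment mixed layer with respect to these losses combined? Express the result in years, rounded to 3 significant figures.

104 yr

Total removal = 0.02890 + 0.01060 = 0.039500 kg/m²/yr.
τ = M / ΣF_out = 4.09 / 0.039500 = 103.5 yr.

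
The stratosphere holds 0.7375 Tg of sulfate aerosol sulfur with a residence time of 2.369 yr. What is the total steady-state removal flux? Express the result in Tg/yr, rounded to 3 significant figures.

F = M / τ = 0.7375 / 2.369 = 0.3113 Tg/yr.

0.311 Tg/yr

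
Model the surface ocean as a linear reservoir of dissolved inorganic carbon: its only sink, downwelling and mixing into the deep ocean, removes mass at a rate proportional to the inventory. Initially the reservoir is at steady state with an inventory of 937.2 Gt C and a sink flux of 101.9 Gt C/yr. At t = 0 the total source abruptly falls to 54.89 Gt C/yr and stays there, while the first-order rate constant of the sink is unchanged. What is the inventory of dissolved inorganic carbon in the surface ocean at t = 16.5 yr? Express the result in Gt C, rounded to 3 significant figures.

577 Gt C

Residence time τ = M₀/F₀ = 9.197 yr. The eventual steady state is M_∞ = M₀·(F₁/F₀) = 937.2 × 54.89/101.9 = 504.84 Gt C.
The anomaly ΔM(t) = M(t) − M_∞ decays as ΔM₀·e^(−t/τ) with ΔM₀ = 937.2 − 504.84 = 432.4 Gt C.
At t = 16.5 yr, e^(−t/τ) = e^(−1.794) = 0.1663, so ΔM = 71.90 Gt C and M = 504.84 + 71.90 = 576.74 Gt C.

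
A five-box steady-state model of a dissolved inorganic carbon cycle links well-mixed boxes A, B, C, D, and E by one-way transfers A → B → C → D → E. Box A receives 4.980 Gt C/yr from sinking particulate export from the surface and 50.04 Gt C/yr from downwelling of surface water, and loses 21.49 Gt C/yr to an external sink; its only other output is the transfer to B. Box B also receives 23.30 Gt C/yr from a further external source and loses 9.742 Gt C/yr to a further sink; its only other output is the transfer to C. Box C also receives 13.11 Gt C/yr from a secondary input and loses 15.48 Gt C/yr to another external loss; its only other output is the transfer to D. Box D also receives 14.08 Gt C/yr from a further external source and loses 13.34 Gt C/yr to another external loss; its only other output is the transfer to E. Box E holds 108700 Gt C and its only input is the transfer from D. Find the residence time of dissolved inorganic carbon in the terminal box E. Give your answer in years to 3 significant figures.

2390 yr

Box A: F(A→B) = (4.980 + 50.04) − 21.49 = 33.530 Gt C/yr.
Box B: F(B→C) = (33.530 + 23.30) − 9.742 = 47.088 Gt C/yr.
Box C: F(C→D) = (47.088 + 13.11) − 15.48 = 44.718 Gt C/yr.
Box D: F(D→E) = (44.718 + 14.08) − 13.34 = 45.458 Gt C/yr.
Box E throughput = its input = 45.458 Gt C/yr; τ = 108700 / 45.458 = 2391 yr.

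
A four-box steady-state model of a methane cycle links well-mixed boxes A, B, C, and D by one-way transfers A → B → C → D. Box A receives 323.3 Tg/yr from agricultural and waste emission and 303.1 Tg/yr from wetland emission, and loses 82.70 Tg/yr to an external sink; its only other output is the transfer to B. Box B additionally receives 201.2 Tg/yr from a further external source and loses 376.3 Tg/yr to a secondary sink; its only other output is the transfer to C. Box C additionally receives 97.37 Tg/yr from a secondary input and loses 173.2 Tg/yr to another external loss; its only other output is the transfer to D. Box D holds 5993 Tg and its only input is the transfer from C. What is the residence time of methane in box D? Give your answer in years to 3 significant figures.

20.5 yr

Box A: F(A→B) = (323.3 + 303.1) − 82.70 = 543.70 Tg/yr.
Box B: F(B→C) = (543.70 + 201.2) − 376.3 = 368.60 Tg/yr.
Box C: F(C→D) = (368.60 + 97.37) − 173.2 = 292.77 Tg/yr.
Box D throughput = its input = 292.77 Tg/yr; τ = 5993 / 292.77 = 20.47 yr.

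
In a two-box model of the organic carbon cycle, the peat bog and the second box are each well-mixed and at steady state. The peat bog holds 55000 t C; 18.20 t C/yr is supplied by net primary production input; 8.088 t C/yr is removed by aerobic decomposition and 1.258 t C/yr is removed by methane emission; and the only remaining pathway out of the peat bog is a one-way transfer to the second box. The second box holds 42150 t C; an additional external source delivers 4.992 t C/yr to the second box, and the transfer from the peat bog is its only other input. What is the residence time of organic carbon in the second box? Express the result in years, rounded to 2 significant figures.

Balance the peat bog: ΣF_in = 18.200 t C/yr.
Transfer to the second box = ΣF_in − (8.088 + 1.258) = 8.8540 t C/yr.
Total input to the second box = 8.8540 + 4.992 = 13.846 t C/yr; at steady state this equals its total output.
τ = M / F = 42150 / 13.846 = 3044 yr.

3000 yr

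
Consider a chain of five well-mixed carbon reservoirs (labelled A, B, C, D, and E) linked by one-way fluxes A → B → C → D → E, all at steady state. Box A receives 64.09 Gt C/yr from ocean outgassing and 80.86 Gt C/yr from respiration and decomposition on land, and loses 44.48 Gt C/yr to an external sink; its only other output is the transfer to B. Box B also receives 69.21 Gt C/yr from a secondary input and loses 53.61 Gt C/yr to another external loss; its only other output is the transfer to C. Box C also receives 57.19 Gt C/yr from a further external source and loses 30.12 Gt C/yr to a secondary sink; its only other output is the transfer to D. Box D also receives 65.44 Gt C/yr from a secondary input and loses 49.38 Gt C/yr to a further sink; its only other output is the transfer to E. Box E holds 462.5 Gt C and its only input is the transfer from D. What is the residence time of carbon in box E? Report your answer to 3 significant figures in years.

2.91 yr

Box A: F(A→B) = (64.09 + 80.86) − 44.48 = 100.47 Gt C/yr.
Box B: F(B→C) = (100.47 + 69.21) − 53.61 = 116.07 Gt C/yr.
Box C: F(C→D) = (116.07 + 57.19) − 30.12 = 143.14 Gt C/yr.
Box D: F(D→E) = (143.14 + 65.44) − 49.38 = 159.20 Gt C/yr.
Box E throughput = its input = 159.20 Gt C/yr; τ = 462.5 / 159.20 = 2.905 yr.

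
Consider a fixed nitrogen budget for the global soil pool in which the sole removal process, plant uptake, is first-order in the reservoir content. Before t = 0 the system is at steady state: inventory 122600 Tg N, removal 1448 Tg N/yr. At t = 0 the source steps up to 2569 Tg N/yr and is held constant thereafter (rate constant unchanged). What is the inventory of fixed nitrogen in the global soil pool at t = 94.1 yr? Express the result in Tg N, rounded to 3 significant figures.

186000 Tg N

Residence time τ = M₀/F₀ = 84.67 yr. The eventual steady state is M_∞ = M₀·(F₁/F₀) = 122600 × 2569/1448 = 217510 Tg N.
The anomaly ΔM(t) = M(t) − M_∞ decays as ΔM₀·e^(−t/τ) with ΔM₀ = 122600 − 217510 = −94910 Tg N.
At t = 94.1 yr, e^(−t/τ) = e^(−1.111) = 0.3291, so ΔM = −31240 Tg N and M = 217510 − 31240 = 186280 Tg N.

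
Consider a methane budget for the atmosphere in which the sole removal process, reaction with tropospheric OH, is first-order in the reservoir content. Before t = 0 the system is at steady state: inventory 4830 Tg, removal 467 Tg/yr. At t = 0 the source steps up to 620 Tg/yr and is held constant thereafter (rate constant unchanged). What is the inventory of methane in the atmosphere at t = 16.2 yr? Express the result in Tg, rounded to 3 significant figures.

6080 Tg

τ = M₀/F₀ = 4830/467 = 10.34 yr; rate constant k = 1/τ.
New steady state M_∞ = F₁/k = F₁·τ = 620 × 10.34 = 6412.4 Tg.
M(t) = M_∞ + (M₀ − M_∞)·e^(−t/τ); t/τ = 16.2/10.34 = 1.566, so e^(−t/τ) = 0.2088.
M(t) = 6412.4 − 1582 × 0.2088 = 6082.0 Tg.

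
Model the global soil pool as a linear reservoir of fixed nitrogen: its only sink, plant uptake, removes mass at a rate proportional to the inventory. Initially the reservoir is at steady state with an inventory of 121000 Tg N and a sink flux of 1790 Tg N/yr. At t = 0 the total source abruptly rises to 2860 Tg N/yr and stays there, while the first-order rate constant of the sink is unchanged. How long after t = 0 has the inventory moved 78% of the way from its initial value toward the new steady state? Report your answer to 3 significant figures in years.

τ = M₀/F₀ = 121000/1790 = 67.60 yr.
The remaining gap fraction is e^(−t/τ); 78% covered ⇒ e^(−t/τ) = 0.220.
t = −τ ln(0.220) = 67.60 × 1.514 = 102.4 yr.

102 yr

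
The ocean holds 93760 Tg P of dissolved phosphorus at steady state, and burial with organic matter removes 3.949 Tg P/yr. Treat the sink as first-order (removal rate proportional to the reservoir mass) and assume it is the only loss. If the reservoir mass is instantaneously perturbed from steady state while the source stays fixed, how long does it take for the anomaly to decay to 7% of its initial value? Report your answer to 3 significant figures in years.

For a linear reservoir the anomaly decays as exp(−t/τ) with τ = M/F = 93760/3.949 = 23740 yr.
exp(−t/τ) = 0.07 ⇒ t = −τ ln(0.07) = 23740 × 2.659 = 63140 yr.

63100 yr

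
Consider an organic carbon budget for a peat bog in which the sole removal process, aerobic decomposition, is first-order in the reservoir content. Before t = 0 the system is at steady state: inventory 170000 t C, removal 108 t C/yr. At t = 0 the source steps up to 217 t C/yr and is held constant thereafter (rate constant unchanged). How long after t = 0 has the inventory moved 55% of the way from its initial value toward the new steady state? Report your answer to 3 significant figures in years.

1260 yr

τ = M₀/F₀ = 170000/108 = 1574 yr.
The remaining gap fraction is e^(−t/τ); 55% covered ⇒ e^(−t/τ) = 0.450.
t = −τ ln(0.450) = 1574 × 0.7985 = 1257 yr.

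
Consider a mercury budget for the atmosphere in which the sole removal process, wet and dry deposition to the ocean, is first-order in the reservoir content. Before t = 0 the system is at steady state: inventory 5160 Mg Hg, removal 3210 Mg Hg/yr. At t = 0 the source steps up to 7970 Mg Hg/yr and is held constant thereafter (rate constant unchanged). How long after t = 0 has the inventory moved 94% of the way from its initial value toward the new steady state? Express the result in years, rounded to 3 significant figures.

τ = M₀/F₀ = 5160/3210 = 1.607 yr.
The remaining gap fraction is e^(−t/τ); 94% covered ⇒ e^(−t/τ) = 0.0600.
t = −τ ln(0.0600) = 1.607 × 2.813 = 4.522 yr.

4.52 yr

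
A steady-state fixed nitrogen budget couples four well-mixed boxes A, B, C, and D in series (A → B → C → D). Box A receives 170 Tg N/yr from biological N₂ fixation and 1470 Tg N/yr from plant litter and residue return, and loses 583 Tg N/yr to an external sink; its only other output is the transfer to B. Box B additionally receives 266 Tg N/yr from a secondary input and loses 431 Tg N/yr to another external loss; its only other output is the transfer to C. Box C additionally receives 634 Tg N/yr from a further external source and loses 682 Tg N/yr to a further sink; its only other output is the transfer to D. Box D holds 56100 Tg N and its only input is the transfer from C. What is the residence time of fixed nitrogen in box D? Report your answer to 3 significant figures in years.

66.5 yr

Box A: F(A→B) = (170 + 1470) − 583 = 1057.0 Tg N/yr.
Box B: F(B→C) = (1057.0 + 266) − 431 = 892.00 Tg N/yr.
Box C: F(C→D) = (892.00 + 634) − 682 = 844.00 Tg N/yr.
Box D throughput = its input = 844.00 Tg N/yr; τ = 56100 / 844.00 = 66.47 yr.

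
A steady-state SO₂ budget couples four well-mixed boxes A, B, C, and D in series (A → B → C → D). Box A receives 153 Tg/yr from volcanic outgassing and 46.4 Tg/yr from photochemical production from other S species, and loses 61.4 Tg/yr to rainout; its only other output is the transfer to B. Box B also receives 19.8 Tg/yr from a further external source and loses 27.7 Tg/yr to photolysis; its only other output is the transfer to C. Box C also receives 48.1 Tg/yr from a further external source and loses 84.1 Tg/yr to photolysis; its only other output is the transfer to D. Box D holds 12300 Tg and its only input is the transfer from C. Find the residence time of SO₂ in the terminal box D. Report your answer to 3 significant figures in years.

131 yr

Box A: F(A→B) = (153 + 46.4) − 61.4 = 138.00 Tg/yr.
Box B: F(B→C) = (138.00 + 19.8) − 27.7 = 130.10 Tg/yr.
Box C: F(C→D) = (130.10 + 48.1) − 84.1 = 94.100 Tg/yr.
Box D throughput = its input = 94.100 Tg/yr; τ = 12300 / 94.100 = 130.7 yr.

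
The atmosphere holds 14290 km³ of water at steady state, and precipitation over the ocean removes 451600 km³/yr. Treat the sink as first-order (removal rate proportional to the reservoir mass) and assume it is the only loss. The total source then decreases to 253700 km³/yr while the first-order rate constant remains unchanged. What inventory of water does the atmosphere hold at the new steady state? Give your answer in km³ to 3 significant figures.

Rate constant k = F/M = 451600 / 14290 = 31.60 yr⁻¹.
At the new steady state, source = k·M_new ⇒ M_new = 253700 / 31.60 = 8028 km³.
(Equivalently M_new = M × F_new/F_old = 14290 × 253700/451600.)

8030 km³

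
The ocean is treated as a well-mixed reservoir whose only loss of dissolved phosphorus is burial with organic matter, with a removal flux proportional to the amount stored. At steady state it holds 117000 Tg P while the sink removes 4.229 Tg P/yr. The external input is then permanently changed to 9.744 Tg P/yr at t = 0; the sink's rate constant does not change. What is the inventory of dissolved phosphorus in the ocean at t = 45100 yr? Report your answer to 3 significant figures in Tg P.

Residence time τ = M₀/F₀ = 27670 yr. The eventual steady state is M_∞ = M₀·(F₁/F₀) = 117000 × 9.744/4.229 = 269580 Tg P.
The anomaly ΔM(t) = M(t) − M_∞ decays as ΔM₀·e^(−t/τ) with ΔM₀ = 117000 − 269580 = −152600 Tg P.
At t = 45100 yr, e^(−t/τ) = e^(−1.630) = 0.1959, so ΔM = −29890 Tg P and M = 269580 − 29890 = 239690 Tg P.

240000 Tg P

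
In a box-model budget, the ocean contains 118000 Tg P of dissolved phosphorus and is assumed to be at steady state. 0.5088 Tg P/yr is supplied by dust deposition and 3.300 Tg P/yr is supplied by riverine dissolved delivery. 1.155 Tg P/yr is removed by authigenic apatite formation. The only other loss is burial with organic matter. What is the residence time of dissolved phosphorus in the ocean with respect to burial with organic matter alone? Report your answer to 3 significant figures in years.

44500 yr

At steady state ΣF_in = ΣF_out.
ΣF_in = 0.5088 + 3.300 = 3.8088 Tg P/yr.
Burial with organic matter flux = ΣF_in − (1.155) = 3.8088 − 1.155 = 2.654 Tg P/yr.
τ = M / F = 118000 / 2.654 = 44460 yr.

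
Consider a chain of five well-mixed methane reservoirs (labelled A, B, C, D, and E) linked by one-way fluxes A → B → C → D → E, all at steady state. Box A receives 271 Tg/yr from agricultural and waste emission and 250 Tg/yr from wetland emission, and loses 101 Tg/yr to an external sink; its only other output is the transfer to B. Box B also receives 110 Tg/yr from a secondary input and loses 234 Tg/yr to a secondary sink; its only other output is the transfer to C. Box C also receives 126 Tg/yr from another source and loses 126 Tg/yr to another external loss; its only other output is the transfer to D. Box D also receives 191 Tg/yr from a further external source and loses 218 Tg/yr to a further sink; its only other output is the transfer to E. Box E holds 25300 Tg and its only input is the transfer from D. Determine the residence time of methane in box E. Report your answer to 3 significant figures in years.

94.1 yr

Box A: F(A→B) = (271 + 250) − 101 = 420.00 Tg/yr.
Box B: F(B→C) = (420.00 + 110) − 234 = 296.00 Tg/yr.
Box C: F(C→D) = (296.00 + 126) − 126 = 296.00 Tg/yr.
Box D: F(D→E) = (296.00 + 191) − 218 = 269.00 Tg/yr.
Box E throughput = its input = 269.00 Tg/yr; τ = 25300 / 269.00 = 94.05 yr.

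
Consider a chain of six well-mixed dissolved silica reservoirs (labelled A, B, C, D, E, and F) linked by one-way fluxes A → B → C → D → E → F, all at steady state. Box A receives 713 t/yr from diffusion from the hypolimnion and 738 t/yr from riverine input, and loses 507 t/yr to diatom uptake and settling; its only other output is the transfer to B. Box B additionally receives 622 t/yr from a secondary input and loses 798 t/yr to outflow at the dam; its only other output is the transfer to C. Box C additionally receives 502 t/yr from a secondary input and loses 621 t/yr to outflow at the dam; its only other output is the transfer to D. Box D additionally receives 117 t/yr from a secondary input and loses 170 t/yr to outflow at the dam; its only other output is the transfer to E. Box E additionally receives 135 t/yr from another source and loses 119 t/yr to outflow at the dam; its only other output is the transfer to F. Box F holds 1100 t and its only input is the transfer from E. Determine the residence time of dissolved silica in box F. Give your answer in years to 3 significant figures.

1.80 yr

Box A: F(A→B) = (713 + 738) − 507 = 944.00 t/yr.
Box B: F(B→C) = (944.00 + 622) − 798 = 768.00 t/yr.
Box C: F(C→D) = (768.00 + 502) − 621 = 649.00 t/yr.
Box D: F(D→E) = (649.00 + 117) − 170 = 596.00 t/yr.
Box E: F(E→F) = (596.00 + 135) − 119 = 612.00 t/yr.
Box F throughput = its input = 612.00 t/yr; τ = 1100 / 612.00 = 1.797 yr.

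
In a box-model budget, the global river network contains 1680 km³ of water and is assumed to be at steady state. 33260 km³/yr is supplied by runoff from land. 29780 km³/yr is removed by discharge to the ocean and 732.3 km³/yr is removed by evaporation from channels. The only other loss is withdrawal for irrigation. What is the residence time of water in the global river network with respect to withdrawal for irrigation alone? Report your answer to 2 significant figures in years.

At steady state ΣF_in = ΣF_out.
ΣF_in = 33260 km³/yr.
Withdrawal for irrigation flux = ΣF_in − (29780 + 732.3) = 33260 − 30510 = 2748 km³/yr.
τ = M / F = 1680 / 2748 = 0.6114 yr.

0.61 yr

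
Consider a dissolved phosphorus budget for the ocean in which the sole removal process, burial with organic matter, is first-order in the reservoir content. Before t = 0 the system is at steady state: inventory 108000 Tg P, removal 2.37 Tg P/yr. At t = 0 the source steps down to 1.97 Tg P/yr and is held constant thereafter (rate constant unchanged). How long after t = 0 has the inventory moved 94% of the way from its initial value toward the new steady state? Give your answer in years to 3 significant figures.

τ = M₀/F₀ = 108000/2.37 = 45570 yr.
The remaining gap fraction is e^(−t/τ); 94% covered ⇒ e^(−t/τ) = 0.0600.
t = −τ ln(0.0600) = 45570 × 2.813 = 128200 yr.

128000 yr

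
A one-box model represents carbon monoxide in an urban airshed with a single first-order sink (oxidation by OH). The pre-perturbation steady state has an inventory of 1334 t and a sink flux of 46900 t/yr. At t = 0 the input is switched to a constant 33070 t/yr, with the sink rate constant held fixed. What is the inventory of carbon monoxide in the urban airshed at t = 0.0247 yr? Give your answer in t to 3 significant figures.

1110 t

Residence time τ = M₀/F₀ = 0.02844 yr. The eventual steady state is M_∞ = M₀·(F₁/F₀) = 1334 × 33070/46900 = 940.63 t.
The anomaly ΔM(t) = M(t) − M_∞ decays as ΔM₀·e^(−t/τ) with ΔM₀ = 1334 − 940.63 = 393.4 t.
At t = 0.0247 yr, e^(−t/τ) = e^(−0.8684) = 0.4196, so ΔM = 165.1 t and M = 940.63 + 165.1 = 1105.7 t.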